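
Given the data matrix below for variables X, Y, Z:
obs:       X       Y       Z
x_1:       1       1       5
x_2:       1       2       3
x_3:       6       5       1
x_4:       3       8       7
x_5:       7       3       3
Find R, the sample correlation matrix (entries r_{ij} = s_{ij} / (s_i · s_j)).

Step 1 — column means:
  mean(X) = (1 + 1 + 6 + 3 + 7) / 5 = 18/5 = 3.6
  mean(Y) = (1 + 2 + 5 + 8 + 3) / 5 = 19/5 = 3.8
  mean(Z) = (5 + 3 + 1 + 7 + 3) / 5 = 19/5 = 3.8

Step 2 — sample variances and covariances s[i,j] = (1/(n-1)) · Σ_k (x_{k,i} - mean_i) · (x_{k,j} - mean_j), with n-1 = 4:
  s[X,X] = ((-2.6)·(-2.6) + (-2.6)·(-2.6) + (2.4)·(2.4) + (-0.6)·(-0.6) + (3.4)·(3.4)) / 4 = 31.2/4 = 7.8
  s[X,Y] = ((-2.6)·(-2.8) + (-2.6)·(-1.8) + (2.4)·(1.2) + (-0.6)·(4.2) + (3.4)·(-0.8)) / 4 = 9.6/4 = 2.4
  s[X,Z] = ((-2.6)·(1.2) + (-2.6)·(-0.8) + (2.4)·(-2.8) + (-0.6)·(3.2) + (3.4)·(-0.8)) / 4 = -12.4/4 = -3.1
  s[Y,Y] = ((-2.8)·(-2.8) + (-1.8)·(-1.8) + (1.2)·(1.2) + (4.2)·(4.2) + (-0.8)·(-0.8)) / 4 = 30.8/4 = 7.7
  s[Y,Z] = ((-2.8)·(1.2) + (-1.8)·(-0.8) + (1.2)·(-2.8) + (4.2)·(3.2) + (-0.8)·(-0.8)) / 4 = 8.8/4 = 2.2
  s[Z,Z] = ((1.2)·(1.2) + (-0.8)·(-0.8) + (-2.8)·(-2.8) + (3.2)·(3.2) + (-0.8)·(-0.8)) / 4 = 20.8/4 = 5.2
  Sample standard deviations s_i = √(s[i,i]):
  s(X) = √(7.8) = 2.7928
  s(Y) = √(7.7) = 2.7749
  s(Z) = √(5.2) = 2.2804

Step 3 — r_{ij} = s_{ij} / (s_i · s_j):
  r[X,X] = 1 (diagonal).
  r[X,Y] = 2.4 / (2.7928 · 2.7749) = 2.4 / 7.7498 = 0.3097
  r[X,Z] = -3.1 / (2.7928 · 2.2804) = -3.1 / 6.3687 = -0.4868
  r[Y,Y] = 1 (diagonal).
  r[Y,Z] = 2.2 / (2.7749 · 2.2804) = 2.2 / 6.3277 = 0.3477
  r[Z,Z] = 1 (diagonal).

R is symmetric with unit diagonal. Assembling:

R = [[1, 0.3097, -0.4868],
 [0.3097, 1, 0.3477],
 [-0.4868, 0.3477, 1]]


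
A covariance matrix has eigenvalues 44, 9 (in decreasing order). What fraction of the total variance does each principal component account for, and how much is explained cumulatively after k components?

Step 1 — total variance = trace(Sigma) = Σ λ_i = 44 + 9 = 53.

Step 2 — fraction explained by component i = λ_i / Σ λ:
  PC1: 44/53 = 0.8302
  PC2: 9/53 = 0.1698

Step 3 — cumulative fraction after k components = (λ_1 + ... + λ_k) / Σ λ:
  k = 1: 44/53 = 0.8302
  k = 2: (44 + 9)/53 = 53/53 = 1

Summary (fraction, with percent):

explained: PC1 0.8302 (83.02%), PC2 0.1698 (16.98%);  cumulative: 0.8302, 1


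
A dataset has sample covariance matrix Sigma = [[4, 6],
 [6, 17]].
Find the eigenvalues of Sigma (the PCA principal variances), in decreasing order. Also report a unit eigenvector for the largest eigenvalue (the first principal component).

Step 1 — characteristic polynomial of 2×2 Sigma:
  det(Sigma - λI) = λ² - trace · λ + det = 0.
  trace = 4 + 17 = 21, det = 4·17 - (6)² = 32.
Step 2 — discriminant:
  Δ = trace² - 4·det = 441 - 128 = 313.
Step 3 — eigenvalues:
  λ = (trace ± √Δ)/2 = (21 ± 17.6918)/2,
  λ_1 = 19.3459,  λ_2 = 1.6541.

Step 4 — unit eigenvector for λ_1: solve (Sigma - λ_1 I)v = 0. First row:
  (4 - 19.3459)·v_x + (6)·v_y = 0, i.e. (-15.3459)·v_x + (6)·v_y = 0,
  so v ∝ (b, λ_1 - a) = (6, 15.3459) = u.
  ||u|| = √((6)² + (15.3459)²) = √(271.4967) ≈ 16.4772,
  v_1 = u/||u|| ≈ (0.3641, 0.9313) (||v_1|| = 1).

λ_1 = 19.3459,  λ_2 = 1.6541;  v_1 ≈ (0.3641, 0.9313)


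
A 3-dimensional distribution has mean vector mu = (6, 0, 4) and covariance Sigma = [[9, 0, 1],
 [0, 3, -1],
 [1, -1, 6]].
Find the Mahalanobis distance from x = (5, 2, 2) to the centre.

Step 1 — centre the observation: (x - mu) = (-1, 2, -2).

Step 2 — invert Sigma (cofactor / det for 3×3, or solve directly):
  Sigma^{-1} = [[0.1133, -0.0067, -0.02],
 [-0.0067, 0.3533, 0.06],
 [-0.02, 0.06, 0.18]].

Step 3 — form the quadratic (x - mu)^T · Sigma^{-1} · (x - mu):
  Sigma^{-1} · (x - mu) = (-0.0867, 0.5933, -0.22).
  (x - mu)^T · [Sigma^{-1} · (x - mu)] = (-1)·(-0.0867) + (2)·(0.5933) + (-2)·(-0.22) = 1.7133.

Step 4 — take square root: d = √(1.7133) ≈ 1.3089.

d(x, mu) = √(1.7133) ≈ 1.3089


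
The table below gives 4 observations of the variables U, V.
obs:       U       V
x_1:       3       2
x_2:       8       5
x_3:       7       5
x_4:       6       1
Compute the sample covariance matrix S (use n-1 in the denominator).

Step 1 — column means:
  mean(U) = (3 + 8 + 7 + 6) / 4 = 24/4 = 6
  mean(V) = (2 + 5 + 5 + 1) / 4 = 13/4 = 3.25

Step 2 — sample covariance S[i,j] = (1/(n-1)) · Σ_k (x_{k,i} - mean_i) · (x_{k,j} - mean_j), with n-1 = 3.
  S[U,U] = ((-3)·(-3) + (2)·(2) + (1)·(1) + (0)·(0)) / 3 = 14/3 = 4.6667
  S[U,V] = ((-3)·(-1.25) + (2)·(1.75) + (1)·(1.75) + (0)·(-2.25)) / 3 = 9/3 = 3
  S[V,V] = ((-1.25)·(-1.25) + (1.75)·(1.75) + (1.75)·(1.75) + (-2.25)·(-2.25)) / 3 = 12.75/3 = 4.25

S is symmetric (S[j,i] = S[i,j]). Assembling:

S = [[4.6667, 3],
 [3, 4.25]]


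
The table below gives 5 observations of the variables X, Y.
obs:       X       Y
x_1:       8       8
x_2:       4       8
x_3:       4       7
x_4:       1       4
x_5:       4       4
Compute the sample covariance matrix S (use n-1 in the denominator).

Step 1 — column means:
  mean(X) = (8 + 4 + 4 + 1 + 4) / 5 = 21/5 = 4.2
  mean(Y) = (8 + 8 + 7 + 4 + 4) / 5 = 31/5 = 6.2

Step 2 — sample covariance S[i,j] = (1/(n-1)) · Σ_k (x_{k,i} - mean_i) · (x_{k,j} - mean_j), with n-1 = 4.
  S[X,X] = ((3.8)·(3.8) + (-0.2)·(-0.2) + (-0.2)·(-0.2) + (-3.2)·(-3.2) + (-0.2)·(-0.2)) / 4 = 24.8/4 = 6.2
  S[X,Y] = ((3.8)·(1.8) + (-0.2)·(1.8) + (-0.2)·(0.8) + (-3.2)·(-2.2) + (-0.2)·(-2.2)) / 4 = 13.8/4 = 3.45
  S[Y,Y] = ((1.8)·(1.8) + (1.8)·(1.8) + (0.8)·(0.8) + (-2.2)·(-2.2) + (-2.2)·(-2.2)) / 4 = 16.8/4 = 4.2

S is symmetric (S[j,i] = S[i,j]). Assembling:

S = [[6.2, 3.45],
 [3.45, 4.2]]


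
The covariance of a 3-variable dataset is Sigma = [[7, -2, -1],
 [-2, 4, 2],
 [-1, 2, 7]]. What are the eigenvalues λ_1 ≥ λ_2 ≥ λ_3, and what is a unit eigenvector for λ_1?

Step 1 — characteristic polynomial p(λ) = det(λI - Sigma) = λ³ - tr·λ² + c_1·λ - det, where tr = trace, c_1 = sum of the principal 2×2 minors, det = det(Sigma):
  tr = 7 + 4 + 7 = 18,
  c_1 = (7·4 - (-2)²) + (7·7 - (-1)²) + (4·7 - (2)²) = 24 + 48 + 24 = 96,
  det = 7·(4·7 - (2)²) - (-2)·((-2)·7 - (2)·(-1)) + (-1)·((-2)·(2) - 4·(-1)) = 7·(24) - (-2)·(-12) + (-1)·(0) = 144.
  So p(λ) = λ³ - 18λ² + 96λ - 144.
Step 2 — look for an integer root (rational root theorem: any rational root is an integer divisor of 144). Testing λ = 6:
  p(6) = 216 - 648 + 576 - 144 = 0  ✓
  Dividing out (λ - 6): p(λ) = (λ - 6)(λ² - 12λ + 24).
Step 3 — remaining eigenvalues from the quadratic λ² - 12λ + 24 = 0:
  Δ = 12² - 4·24 = 144 - 96 = 48,  λ = (12 ± √48)/2 = (12 ± 6.9282)/2 ≈ 9.4641 or 2.5359.
  Sorted: λ_1 = 9.4641,  λ_2 = 6,  λ_3 = 2.5359  (check: sum = 18 = tr ✓).

Step 4 — unit eigenvector for λ_1 ≈ 9.4641: v spans the null space of (Sigma - λ_1 I), whose rows are
  r_1 = (-2.4641, -2, -1),  r_2 = (-2, -5.4641, 2),  r_3 = (-1, 2, -2.4641).
  v is orthogonal to every row, so take v ∝ r_1 × r_2 = ((-2)·(2) - (-1)·(-5.4641), (-1)·(-2) - (-2.4641)·(2), (-2.4641)·(-5.4641) - (-2)·(-2)) ≈ (-9.4641, 6.9282, 9.4641).
  Rescale (multiply by -1 so the first nonzero entry is positive): u = (9.4641, -6.9282, -9.4641).
  ||u|| = √((9.4641)² + (-6.9282)² + (-9.4641)²) = √(227.1384) ≈ 15.0711,  v_1 = u/||u|| ≈ (0.628, -0.4597, -0.628) (||v_1|| = 1).

λ_1 = 9.4641,  λ_2 = 6,  λ_3 = 2.5359;  v_1 ≈ (0.628, -0.4597, -0.628)


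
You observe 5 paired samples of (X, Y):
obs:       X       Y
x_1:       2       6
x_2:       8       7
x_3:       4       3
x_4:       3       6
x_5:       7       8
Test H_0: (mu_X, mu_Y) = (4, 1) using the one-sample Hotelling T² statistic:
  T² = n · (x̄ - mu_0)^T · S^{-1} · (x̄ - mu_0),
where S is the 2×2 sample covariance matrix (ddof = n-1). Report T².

Step 1 — sample mean vector:
  mean(X) = (2 + 8 + 4 + 3 + 7) / 5 = 24/5 = 4.8
  mean(Y) = (6 + 7 + 3 + 6 + 8) / 5 = 30/5 = 6
  x̄ = (4.8, 6),  deviation x̄ - mu_0 = (4.8, 6) - (4, 1) = (0.8, 5).

Step 2 — sample covariance matrix, S[i,j] = (1/(n-1)) · Σ_k (x_{k,i} - mean_i) · (x_{k,j} - mean_j), divisor n-1 = 4:
  S[X,X] = ((-2.8)·(-2.8) + (3.2)·(3.2) + (-0.8)·(-0.8) + (-1.8)·(-1.8) + (2.2)·(2.2)) / 4 = 26.8/4 = 6.7
  S[X,Y] = ((-2.8)·(0) + (3.2)·(1) + (-0.8)·(-3) + (-1.8)·(0) + (2.2)·(2)) / 4 = 10/4 = 2.5
  S[Y,Y] = ((0)·(0) + (1)·(1) + (-3)·(-3) + (0)·(0) + (2)·(2)) / 4 = 14/4 = 3.5
  S = [[6.7, 2.5],
 [2.5, 3.5]].

Step 3 — invert S. det(S) = 6.7·3.5 - (2.5)² = 17.2.
  S^{-1} = (1/det) · [[d, -b], [-b, a]] = [[0.2035, -0.1453],
 [-0.1453, 0.3895]].

Step 4 — quadratic form (x̄ - mu_0)^T · S^{-1} · (x̄ - mu_0):
  S^{-1} · (x̄ - mu_0) = (-0.564, 1.8314),
  (x̄ - mu_0)^T · [...] = (0.8)·(-0.564) + (5)·(1.8314) = 8.7058.

Step 5 — scale by n: T² = 5 · 8.7058 = 43.5291.

T² ≈ 43.5291


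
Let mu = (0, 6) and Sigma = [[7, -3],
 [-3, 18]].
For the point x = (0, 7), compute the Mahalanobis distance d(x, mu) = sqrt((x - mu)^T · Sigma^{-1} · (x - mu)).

Step 1 — centre the observation: (x - mu) = (0, 1).

Step 2 — invert Sigma. det(Sigma) = 7·18 - (-3)² = 117.
  Sigma^{-1} = (1/det) · [[d, -b], [-b, a]] = [[0.1538, 0.0256],
 [0.0256, 0.0598]].

Step 3 — form the quadratic (x - mu)^T · Sigma^{-1} · (x - mu):
  Sigma^{-1} · (x - mu) = (0.0256, 0.0598).
  (x - mu)^T · [Sigma^{-1} · (x - mu)] = (0)·(0.0256) + (1)·(0.0598) = 0.0598.

Step 4 — take square root: d = √(0.0598) ≈ 0.2446.

d(x, mu) = √(0.0598) ≈ 0.2446


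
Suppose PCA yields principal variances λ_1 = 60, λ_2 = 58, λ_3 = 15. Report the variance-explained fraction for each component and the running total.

Step 1 — total variance = trace(Sigma) = Σ λ_i = 60 + 58 + 15 = 133.

Step 2 — fraction explained by component i = λ_i / Σ λ:
  PC1: 60/133 = 0.4511
  PC2: 58/133 = 0.4361
  PC3: 15/133 = 0.1128

Step 3 — cumulative fraction after k components = (λ_1 + ... + λ_k) / Σ λ:
  k = 1: 60/133 = 0.4511
  k = 2: (60 + 58)/133 = 118/133 = 0.8872
  k = 3: (60 + 58 + 15)/133 = 133/133 = 1

Summary (fraction, with percent):

explained: PC1 0.4511 (45.11%), PC2 0.4361 (43.61%), PC3 0.1128 (11.28%);  cumulative: 0.4511, 0.8872, 1


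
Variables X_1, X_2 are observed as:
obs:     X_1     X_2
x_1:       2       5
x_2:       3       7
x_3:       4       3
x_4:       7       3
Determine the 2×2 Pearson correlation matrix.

Step 1 — column means:
  mean(X_1) = (2 + 3 + 4 + 7) / 4 = 16/4 = 4
  mean(X_2) = (5 + 7 + 3 + 3) / 4 = 18/4 = 4.5

Step 2 — sample variances and covariances s[i,j] = (1/(n-1)) · Σ_k (x_{k,i} - mean_i) · (x_{k,j} - mean_j), with n-1 = 3:
  s[X_1,X_1] = ((-2)·(-2) + (-1)·(-1) + (0)·(0) + (3)·(3)) / 3 = 14/3 = 4.6667
  s[X_1,X_2] = ((-2)·(0.5) + (-1)·(2.5) + (0)·(-1.5) + (3)·(-1.5)) / 3 = -8/3 = -2.6667
  s[X_2,X_2] = ((0.5)·(0.5) + (2.5)·(2.5) + (-1.5)·(-1.5) + (-1.5)·(-1.5)) / 3 = 11/3 = 3.6667
  Sample standard deviations s_i = √(s[i,i]):
  s(X_1) = √(4.6667) = 2.1602
  s(X_2) = √(3.6667) = 1.9149

Step 3 — r_{ij} = s_{ij} / (s_i · s_j):
  r[X_1,X_1] = 1 (diagonal).
  r[X_1,X_2] = -2.6667 / (2.1602 · 1.9149) = -2.6667 / 4.1366 = -0.6447
  r[X_2,X_2] = 1 (diagonal).

R is symmetric with unit diagonal. Assembling:

R = [[1, -0.6447],
 [-0.6447, 1]]


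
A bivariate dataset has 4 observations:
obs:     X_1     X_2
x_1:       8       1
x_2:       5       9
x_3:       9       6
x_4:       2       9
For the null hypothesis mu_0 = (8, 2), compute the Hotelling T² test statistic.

Step 1 — sample mean vector:
  mean(X_1) = (8 + 5 + 9 + 2) / 4 = 24/4 = 6
  mean(X_2) = (1 + 9 + 6 + 9) / 4 = 25/4 = 6.25
  x̄ = (6, 6.25),  deviation x̄ - mu_0 = (6, 6.25) - (8, 2) = (-2, 4.25).

Step 2 — sample covariance matrix, S[i,j] = (1/(n-1)) · Σ_k (x_{k,i} - mean_i) · (x_{k,j} - mean_j), divisor n-1 = 3:
  S[X_1,X_1] = ((2)·(2) + (-1)·(-1) + (3)·(3) + (-4)·(-4)) / 3 = 30/3 = 10
  S[X_1,X_2] = ((2)·(-5.25) + (-1)·(2.75) + (3)·(-0.25) + (-4)·(2.75)) / 3 = -25/3 = -8.3333
  S[X_2,X_2] = ((-5.25)·(-5.25) + (2.75)·(2.75) + (-0.25)·(-0.25) + (2.75)·(2.75)) / 3 = 42.75/3 = 14.25
  S = [[10, -8.3333],
 [-8.3333, 14.25]].

Step 3 — invert S. det(S) = 10·14.25 - (-8.3333)² = 73.0556.
  S^{-1} = (1/det) · [[d, -b], [-b, a]] = [[0.1951, 0.1141],
 [0.1141, 0.1369]].

Step 4 — quadratic form (x̄ - mu_0)^T · S^{-1} · (x̄ - mu_0):
  S^{-1} · (x̄ - mu_0) = (0.0947, 0.3536),
  (x̄ - mu_0)^T · [...] = (-2)·(0.0947) + (4.25)·(0.3536) = 1.3135.

Step 5 — scale by n: T² = 4 · 1.3135 = 5.254.

T² ≈ 5.254


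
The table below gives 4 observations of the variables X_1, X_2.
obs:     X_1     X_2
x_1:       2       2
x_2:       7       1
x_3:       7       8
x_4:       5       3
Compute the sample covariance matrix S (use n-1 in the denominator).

Step 1 — column means:
  mean(X_1) = (2 + 7 + 7 + 5) / 4 = 21/4 = 5.25
  mean(X_2) = (2 + 1 + 8 + 3) / 4 = 14/4 = 3.5

Step 2 — sample covariance S[i,j] = (1/(n-1)) · Σ_k (x_{k,i} - mean_i) · (x_{k,j} - mean_j), with n-1 = 3.
  S[X_1,X_1] = ((-3.25)·(-3.25) + (1.75)·(1.75) + (1.75)·(1.75) + (-0.25)·(-0.25)) / 3 = 16.75/3 = 5.5833
  S[X_1,X_2] = ((-3.25)·(-1.5) + (1.75)·(-2.5) + (1.75)·(4.5) + (-0.25)·(-0.5)) / 3 = 8.5/3 = 2.8333
  S[X_2,X_2] = ((-1.5)·(-1.5) + (-2.5)·(-2.5) + (4.5)·(4.5) + (-0.5)·(-0.5)) / 3 = 29/3 = 9.6667

S is symmetric (S[j,i] = S[i,j]). Assembling:

S = [[5.5833, 2.8333],
 [2.8333, 9.6667]]


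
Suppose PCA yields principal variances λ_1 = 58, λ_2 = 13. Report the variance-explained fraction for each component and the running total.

Step 1 — total variance = trace(Sigma) = Σ λ_i = 58 + 13 = 71.

Step 2 — fraction explained by component i = λ_i / Σ λ:
  PC1: 58/71 = 0.8169
  PC2: 13/71 = 0.1831

Step 3 — cumulative fraction after k components = (λ_1 + ... + λ_k) / Σ λ:
  k = 1: 58/71 = 0.8169
  k = 2: (58 + 13)/71 = 71/71 = 1

Summary (fraction, with percent):

explained: PC1 0.8169 (81.69%), PC2 0.1831 (18.31%);  cumulative: 0.8169, 1


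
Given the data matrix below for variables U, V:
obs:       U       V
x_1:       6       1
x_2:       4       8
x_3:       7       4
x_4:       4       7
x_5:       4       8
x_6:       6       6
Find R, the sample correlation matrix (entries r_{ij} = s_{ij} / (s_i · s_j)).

Step 1 — column means:
  mean(U) = (6 + 4 + 7 + 4 + 4 + 6) / 6 = 31/6 = 5.1667
  mean(V) = (1 + 8 + 4 + 7 + 8 + 6) / 6 = 34/6 = 5.6667

Step 2 — sample variances and covariances s[i,j] = (1/(n-1)) · Σ_k (x_{k,i} - mean_i) · (x_{k,j} - mean_j), with n-1 = 5:
  s[U,U] = ((0.8333)·(0.8333) + (-1.1667)·(-1.1667) + (1.8333)·(1.8333) + (-1.1667)·(-1.1667) + (-1.1667)·(-1.1667) + (0.8333)·(0.8333)) / 5 = 8.8333/5 = 1.7667
  s[U,V] = ((0.8333)·(-4.6667) + (-1.1667)·(2.3333) + (1.8333)·(-1.6667) + (-1.1667)·(1.3333) + (-1.1667)·(2.3333) + (0.8333)·(0.3333)) / 5 = -13.6667/5 = -2.7333
  s[V,V] = ((-4.6667)·(-4.6667) + (2.3333)·(2.3333) + (-1.6667)·(-1.6667) + (1.3333)·(1.3333) + (2.3333)·(2.3333) + (0.3333)·(0.3333)) / 5 = 37.3333/5 = 7.4667
  Sample standard deviations s_i = √(s[i,i]):
  s(U) = √(1.7667) = 1.3292
  s(V) = √(7.4667) = 2.7325

Step 3 — r_{ij} = s_{ij} / (s_i · s_j):
  r[U,U] = 1 (diagonal).
  r[U,V] = -2.7333 / (1.3292 · 2.7325) = -2.7333 / 3.632 = -0.7526
  r[V,V] = 1 (diagonal).

R is symmetric with unit diagonal. Assembling:

R = [[1, -0.7526],
 [-0.7526, 1]]


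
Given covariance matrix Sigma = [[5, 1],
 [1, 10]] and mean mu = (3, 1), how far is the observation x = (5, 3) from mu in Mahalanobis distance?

Step 1 — centre the observation: (x - mu) = (2, 2).

Step 2 — invert Sigma. det(Sigma) = 5·10 - (1)² = 49.
  Sigma^{-1} = (1/det) · [[d, -b], [-b, a]] = [[0.2041, -0.0204],
 [-0.0204, 0.102]].

Step 3 — form the quadratic (x - mu)^T · Sigma^{-1} · (x - mu):
  Sigma^{-1} · (x - mu) = (0.3673, 0.1633).
  (x - mu)^T · [Sigma^{-1} · (x - mu)] = (2)·(0.3673) + (2)·(0.1633) = 1.0612.

Step 4 — take square root: d = √(1.0612) ≈ 1.0302.

d(x, mu) = √(1.0612) ≈ 1.0302


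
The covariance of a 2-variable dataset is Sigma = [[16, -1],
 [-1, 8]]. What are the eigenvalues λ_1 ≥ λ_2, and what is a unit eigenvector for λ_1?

Step 1 — characteristic polynomial of 2×2 Sigma:
  det(Sigma - λI) = λ² - trace · λ + det = 0.
  trace = 16 + 8 = 24, det = 16·8 - (-1)² = 127.
Step 2 — discriminant:
  Δ = trace² - 4·det = 576 - 508 = 68.
Step 3 — eigenvalues:
  λ = (trace ± √Δ)/2 = (24 ± 8.2462)/2,
  λ_1 = 16.1231,  λ_2 = 7.8769.

Step 4 — unit eigenvector for λ_1: solve (Sigma - λ_1 I)v = 0. First row:
  (16 - 16.1231)·v_x + (-1)·v_y = 0, i.e. (-0.1231)·v_x + (-1)·v_y = 0,
  so v ∝ (b, λ_1 - a) = (-1, 0.1231); multiply by -1 so the first entry is positive: u = (1, -0.1231).
  ||u|| = √((1)² + (-0.1231)²) = √(1.0152) ≈ 1.0075,
  v_1 = u/||u|| ≈ (0.9925, -0.1222) (||v_1|| = 1).

λ_1 = 16.1231,  λ_2 = 7.8769;  v_1 ≈ (0.9925, -0.1222)


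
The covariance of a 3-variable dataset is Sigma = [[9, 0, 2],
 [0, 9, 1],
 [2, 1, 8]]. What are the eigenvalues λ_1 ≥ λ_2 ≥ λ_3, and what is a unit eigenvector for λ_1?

Step 1 — characteristic polynomial p(λ) = det(λI - Sigma) = λ³ - tr·λ² + c_1·λ - det, where tr = trace, c_1 = sum of the principal 2×2 minors, det = det(Sigma):
  tr = 9 + 9 + 8 = 26,
  c_1 = (9·9 - (0)²) + (9·8 - (2)²) + (9·8 - (1)²) = 81 + 68 + 71 = 220,
  det = 9·(9·8 - (1)²) - (0)·((0)·8 - (1)·(2)) + (2)·((0)·(1) - 9·(2)) = 9·(71) - (0)·(-2) + (2)·(-18) = 603.
  So p(λ) = λ³ - 26λ² + 220λ - 603.
Step 2 — look for an integer root (rational root theorem: any rational root is an integer divisor of 603). Testing λ = 9:
  p(9) = 729 - 2106 + 1980 - 603 = 0  ✓
  Dividing out (λ - 9): p(λ) = (λ - 9)(λ² - 17λ + 67).
Step 3 — remaining eigenvalues from the quadratic λ² - 17λ + 67 = 0:
  Δ = 17² - 4·67 = 289 - 268 = 21,  λ = (17 ± √21)/2 = (17 ± 4.5826)/2 ≈ 10.7913 or 6.2087.
  Sorted: λ_1 = 10.7913,  λ_2 = 9,  λ_3 = 6.2087  (check: sum = 26 = tr ✓).

Step 4 — unit eigenvector for λ_1 ≈ 10.7913: v spans the null space of (Sigma - λ_1 I), whose rows are
  r_1 = (-1.7913, 0, 2),  r_2 = (0, -1.7913, 1),  r_3 = (2, 1, -2.7913).
  v is orthogonal to every row, so take v ∝ r_1 × r_2 = ((0)·(1) - (2)·(-1.7913), (2)·(0) - (-1.7913)·(1), (-1.7913)·(-1.7913) - (0)·(0)) ≈ (3.5826, 1.7913, 3.2087).
  Let u = (3.5826, 1.7913, 3.2087).
  ||u|| = √((3.5826)² + (1.7913)² + (3.2087)²) = √(26.3394) ≈ 5.1322,  v_1 = u/||u|| ≈ (0.6981, 0.349, 0.6252) (||v_1|| = 1).

λ_1 = 10.7913,  λ_2 = 9,  λ_3 = 6.2087;  v_1 ≈ (0.6981, 0.349, 0.6252)


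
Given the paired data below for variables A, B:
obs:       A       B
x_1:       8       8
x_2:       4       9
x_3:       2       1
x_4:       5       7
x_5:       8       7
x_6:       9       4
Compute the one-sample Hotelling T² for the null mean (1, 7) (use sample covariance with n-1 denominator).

Step 1 — sample mean vector:
  mean(A) = (8 + 4 + 2 + 5 + 8 + 9) / 6 = 36/6 = 6
  mean(B) = (8 + 9 + 1 + 7 + 7 + 4) / 6 = 36/6 = 6
  x̄ = (6, 6),  deviation x̄ - mu_0 = (6, 6) - (1, 7) = (5, -1).

Step 2 — sample covariance matrix, S[i,j] = (1/(n-1)) · Σ_k (x_{k,i} - mean_i) · (x_{k,j} - mean_j), divisor n-1 = 5:
  S[A,A] = ((2)·(2) + (-2)·(-2) + (-4)·(-4) + (-1)·(-1) + (2)·(2) + (3)·(3)) / 5 = 38/5 = 7.6
  S[A,B] = ((2)·(2) + (-2)·(3) + (-4)·(-5) + (-1)·(1) + (2)·(1) + (3)·(-2)) / 5 = 13/5 = 2.6
  S[B,B] = ((2)·(2) + (3)·(3) + (-5)·(-5) + (1)·(1) + (1)·(1) + (-2)·(-2)) / 5 = 44/5 = 8.8
  S = [[7.6, 2.6],
 [2.6, 8.8]].

Step 3 — invert S. det(S) = 7.6·8.8 - (2.6)² = 60.12.
  S^{-1} = (1/det) · [[d, -b], [-b, a]] = [[0.1464, -0.0432],
 [-0.0432, 0.1264]].

Step 4 — quadratic form (x̄ - mu_0)^T · S^{-1} · (x̄ - mu_0):
  S^{-1} · (x̄ - mu_0) = (0.7751, -0.3426),
  (x̄ - mu_0)^T · [...] = (5)·(0.7751) + (-1)·(-0.3426) = 4.2182.

Step 5 — scale by n: T² = 6 · 4.2182 = 25.3094.

T² ≈ 25.3094


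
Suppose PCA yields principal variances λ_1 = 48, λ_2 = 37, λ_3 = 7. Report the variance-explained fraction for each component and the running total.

Step 1 — total variance = trace(Sigma) = Σ λ_i = 48 + 37 + 7 = 92.

Step 2 — fraction explained by component i = λ_i / Σ λ:
  PC1: 48/92 = 0.5217
  PC2: 37/92 = 0.4022
  PC3: 7/92 = 0.0761

Step 3 — cumulative fraction after k components = (λ_1 + ... + λ_k) / Σ λ:
  k = 1: 48/92 = 0.5217
  k = 2: (48 + 37)/92 = 85/92 = 0.9239
  k = 3: (48 + 37 + 7)/92 = 92/92 = 1

Summary (fraction, with percent):

explained: PC1 0.5217 (52.17%), PC2 0.4022 (40.22%), PC3 0.0761 (7.61%);  cumulative: 0.5217, 0.9239, 1


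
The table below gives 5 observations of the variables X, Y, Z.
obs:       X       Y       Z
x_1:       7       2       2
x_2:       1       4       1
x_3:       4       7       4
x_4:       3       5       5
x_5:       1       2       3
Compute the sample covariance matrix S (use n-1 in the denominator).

Step 1 — column means:
  mean(X) = (7 + 1 + 4 + 3 + 1) / 5 = 16/5 = 3.2
  mean(Y) = (2 + 4 + 7 + 5 + 2) / 5 = 20/5 = 4
  mean(Z) = (2 + 1 + 4 + 5 + 3) / 5 = 15/5 = 3

Step 2 — sample covariance S[i,j] = (1/(n-1)) · Σ_k (x_{k,i} - mean_i) · (x_{k,j} - mean_j), with n-1 = 4.
  S[X,X] = ((3.8)·(3.8) + (-2.2)·(-2.2) + (0.8)·(0.8) + (-0.2)·(-0.2) + (-2.2)·(-2.2)) / 4 = 24.8/4 = 6.2
  S[X,Y] = ((3.8)·(-2) + (-2.2)·(0) + (0.8)·(3) + (-0.2)·(1) + (-2.2)·(-2)) / 4 = -1/4 = -0.25
  S[X,Z] = ((3.8)·(-1) + (-2.2)·(-2) + (0.8)·(1) + (-0.2)·(2) + (-2.2)·(0)) / 4 = 1/4 = 0.25
  S[Y,Y] = ((-2)·(-2) + (0)·(0) + (3)·(3) + (1)·(1) + (-2)·(-2)) / 4 = 18/4 = 4.5
  S[Y,Z] = ((-2)·(-1) + (0)·(-2) + (3)·(1) + (1)·(2) + (-2)·(0)) / 4 = 7/4 = 1.75
  S[Z,Z] = ((-1)·(-1) + (-2)·(-2) + (1)·(1) + (2)·(2) + (0)·(0)) / 4 = 10/4 = 2.5

S is symmetric (S[j,i] = S[i,j]). Assembling:

S = [[6.2, -0.25, 0.25],
 [-0.25, 4.5, 1.75],
 [0.25, 1.75, 2.5]]


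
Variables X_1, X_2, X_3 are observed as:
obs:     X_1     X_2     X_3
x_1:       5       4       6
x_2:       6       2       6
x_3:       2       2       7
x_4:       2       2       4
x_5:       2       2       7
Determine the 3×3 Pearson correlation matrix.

Step 1 — column means:
  mean(X_1) = (5 + 6 + 2 + 2 + 2) / 5 = 17/5 = 3.4
  mean(X_2) = (4 + 2 + 2 + 2 + 2) / 5 = 12/5 = 2.4
  mean(X_3) = (6 + 6 + 7 + 4 + 7) / 5 = 30/5 = 6

Step 2 — sample variances and covariances s[i,j] = (1/(n-1)) · Σ_k (x_{k,i} - mean_i) · (x_{k,j} - mean_j), with n-1 = 4:
  s[X_1,X_1] = ((1.6)·(1.6) + (2.6)·(2.6) + (-1.4)·(-1.4) + (-1.4)·(-1.4) + (-1.4)·(-1.4)) / 4 = 15.2/4 = 3.8
  s[X_1,X_2] = ((1.6)·(1.6) + (2.6)·(-0.4) + (-1.4)·(-0.4) + (-1.4)·(-0.4) + (-1.4)·(-0.4)) / 4 = 3.2/4 = 0.8
  s[X_1,X_3] = ((1.6)·(0) + (2.6)·(0) + (-1.4)·(1) + (-1.4)·(-2) + (-1.4)·(1)) / 4 = 0/4 = 0
  s[X_2,X_2] = ((1.6)·(1.6) + (-0.4)·(-0.4) + (-0.4)·(-0.4) + (-0.4)·(-0.4) + (-0.4)·(-0.4)) / 4 = 3.2/4 = 0.8
  s[X_2,X_3] = ((1.6)·(0) + (-0.4)·(0) + (-0.4)·(1) + (-0.4)·(-2) + (-0.4)·(1)) / 4 = 0/4 = 0
  s[X_3,X_3] = ((0)·(0) + (0)·(0) + (1)·(1) + (-2)·(-2) + (1)·(1)) / 4 = 6/4 = 1.5
  Sample standard deviations s_i = √(s[i,i]):
  s(X_1) = √(3.8) = 1.9494
  s(X_2) = √(0.8) = 0.8944
  s(X_3) = √(1.5) = 1.2247

Step 3 — r_{ij} = s_{ij} / (s_i · s_j):
  r[X_1,X_1] = 1 (diagonal).
  r[X_1,X_2] = 0.8 / (1.9494 · 0.8944) = 0.8 / 1.7436 = 0.4588
  r[X_1,X_3] = 0 / (1.9494 · 1.2247) = 0 / 2.3875 = 0
  r[X_2,X_2] = 1 (diagonal).
  r[X_2,X_3] = 0 / (0.8944 · 1.2247) = 0 / 1.0954 = 0
  r[X_3,X_3] = 1 (diagonal).

R is symmetric with unit diagonal. Assembling:

R = [[1, 0.4588, 0],
 [0.4588, 1, 0],
 [0, 0, 1]]


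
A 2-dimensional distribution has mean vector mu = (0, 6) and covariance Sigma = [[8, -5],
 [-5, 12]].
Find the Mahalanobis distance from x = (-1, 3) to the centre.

Step 1 — centre the observation: (x - mu) = (-1, -3).

Step 2 — invert Sigma. det(Sigma) = 8·12 - (-5)² = 71.
  Sigma^{-1} = (1/det) · [[d, -b], [-b, a]] = [[0.169, 0.0704],
 [0.0704, 0.1127]].

Step 3 — form the quadratic (x - mu)^T · Sigma^{-1} · (x - mu):
  Sigma^{-1} · (x - mu) = (-0.3803, -0.4085).
  (x - mu)^T · [Sigma^{-1} · (x - mu)] = (-1)·(-0.3803) + (-3)·(-0.4085) = 1.6056.

Step 4 — take square root: d = √(1.6056) ≈ 1.2671.

d(x, mu) = √(1.6056) ≈ 1.2671


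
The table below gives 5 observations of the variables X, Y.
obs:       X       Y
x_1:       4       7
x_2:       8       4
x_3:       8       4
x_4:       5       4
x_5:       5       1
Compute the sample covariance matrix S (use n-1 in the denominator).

Step 1 — column means:
  mean(X) = (4 + 8 + 8 + 5 + 5) / 5 = 30/5 = 6
  mean(Y) = (7 + 4 + 4 + 4 + 1) / 5 = 20/5 = 4

Step 2 — sample covariance S[i,j] = (1/(n-1)) · Σ_k (x_{k,i} - mean_i) · (x_{k,j} - mean_j), with n-1 = 4.
  S[X,X] = ((-2)·(-2) + (2)·(2) + (2)·(2) + (-1)·(-1) + (-1)·(-1)) / 4 = 14/4 = 3.5
  S[X,Y] = ((-2)·(3) + (2)·(0) + (2)·(0) + (-1)·(0) + (-1)·(-3)) / 4 = -3/4 = -0.75
  S[Y,Y] = ((3)·(3) + (0)·(0) + (0)·(0) + (0)·(0) + (-3)·(-3)) / 4 = 18/4 = 4.5

S is symmetric (S[j,i] = S[i,j]). Assembling:

S = [[3.5, -0.75],
 [-0.75, 4.5]]


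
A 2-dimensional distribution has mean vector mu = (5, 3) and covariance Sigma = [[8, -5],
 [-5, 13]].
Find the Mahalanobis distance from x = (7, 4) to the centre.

Step 1 — centre the observation: (x - mu) = (2, 1).

Step 2 — invert Sigma. det(Sigma) = 8·13 - (-5)² = 79.
  Sigma^{-1} = (1/det) · [[d, -b], [-b, a]] = [[0.1646, 0.0633],
 [0.0633, 0.1013]].

Step 3 — form the quadratic (x - mu)^T · Sigma^{-1} · (x - mu):
  Sigma^{-1} · (x - mu) = (0.3924, 0.2278).
  (x - mu)^T · [Sigma^{-1} · (x - mu)] = (2)·(0.3924) + (1)·(0.2278) = 1.0127.

Step 4 — take square root: d = √(1.0127) ≈ 1.0063.

d(x, mu) = √(1.0127) ≈ 1.0063


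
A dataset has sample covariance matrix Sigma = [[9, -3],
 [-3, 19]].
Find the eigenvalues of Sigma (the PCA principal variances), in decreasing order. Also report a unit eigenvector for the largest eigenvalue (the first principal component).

Step 1 — characteristic polynomial of 2×2 Sigma:
  det(Sigma - λI) = λ² - trace · λ + det = 0.
  trace = 9 + 19 = 28, det = 9·19 - (-3)² = 162.
Step 2 — discriminant:
  Δ = trace² - 4·det = 784 - 648 = 136.
Step 3 — eigenvalues:
  λ = (trace ± √Δ)/2 = (28 ± 11.6619)/2,
  λ_1 = 19.831,  λ_2 = 8.169.

Step 4 — unit eigenvector for λ_1: solve (Sigma - λ_1 I)v = 0. First row:
  (9 - 19.831)·v_x + (-3)·v_y = 0, i.e. (-10.831)·v_x + (-3)·v_y = 0,
  so v ∝ (b, λ_1 - a) = (-3, 10.831); multiply by -1 so the first entry is positive: u = (3, -10.831).
  ||u|| = √((3)² + (-10.831)²) = √(126.3095) ≈ 11.2388,
  v_1 = u/||u|| ≈ (0.2669, -0.9637) (||v_1|| = 1).

λ_1 = 19.831,  λ_2 = 8.169;  v_1 ≈ (0.2669, -0.9637)


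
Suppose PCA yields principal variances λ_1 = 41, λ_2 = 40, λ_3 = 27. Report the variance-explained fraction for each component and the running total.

Step 1 — total variance = trace(Sigma) = Σ λ_i = 41 + 40 + 27 = 108.

Step 2 — fraction explained by component i = λ_i / Σ λ:
  PC1: 41/108 = 0.3796
  PC2: 40/108 = 0.3704
  PC3: 27/108 = 0.25

Step 3 — cumulative fraction after k components = (λ_1 + ... + λ_k) / Σ λ:
  k = 1: 41/108 = 0.3796
  k = 2: (41 + 40)/108 = 81/108 = 0.75
  k = 3: (41 + 40 + 27)/108 = 108/108 = 1

Summary (fraction, with percent):

explained: PC1 0.3796 (37.96%), PC2 0.3704 (37.04%), PC3 0.25 (25%);  cumulative: 0.3796, 0.75, 1


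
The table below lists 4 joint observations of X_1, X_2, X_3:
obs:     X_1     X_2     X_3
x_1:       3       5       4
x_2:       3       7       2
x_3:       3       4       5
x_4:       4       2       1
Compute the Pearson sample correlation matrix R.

Step 1 — column means:
  mean(X_1) = (3 + 3 + 3 + 4) / 4 = 13/4 = 3.25
  mean(X_2) = (5 + 7 + 4 + 2) / 4 = 18/4 = 4.5
  mean(X_3) = (4 + 2 + 5 + 1) / 4 = 12/4 = 3

Step 2 — sample variances and covariances s[i,j] = (1/(n-1)) · Σ_k (x_{k,i} - mean_i) · (x_{k,j} - mean_j), with n-1 = 3:
  s[X_1,X_1] = ((-0.25)·(-0.25) + (-0.25)·(-0.25) + (-0.25)·(-0.25) + (0.75)·(0.75)) / 3 = 0.75/3 = 0.25
  s[X_1,X_2] = ((-0.25)·(0.5) + (-0.25)·(2.5) + (-0.25)·(-0.5) + (0.75)·(-2.5)) / 3 = -2.5/3 = -0.8333
  s[X_1,X_3] = ((-0.25)·(1) + (-0.25)·(-1) + (-0.25)·(2) + (0.75)·(-2)) / 3 = -2/3 = -0.6667
  s[X_2,X_2] = ((0.5)·(0.5) + (2.5)·(2.5) + (-0.5)·(-0.5) + (-2.5)·(-2.5)) / 3 = 13/3 = 4.3333
  s[X_2,X_3] = ((0.5)·(1) + (2.5)·(-1) + (-0.5)·(2) + (-2.5)·(-2)) / 3 = 2/3 = 0.6667
  s[X_3,X_3] = ((1)·(1) + (-1)·(-1) + (2)·(2) + (-2)·(-2)) / 3 = 10/3 = 3.3333
  Sample standard deviations s_i = √(s[i,i]):
  s(X_1) = √(0.25) = 0.5
  s(X_2) = √(4.3333) = 2.0817
  s(X_3) = √(3.3333) = 1.8257

Step 3 — r_{ij} = s_{ij} / (s_i · s_j):
  r[X_1,X_1] = 1 (diagonal).
  r[X_1,X_2] = -0.8333 / (0.5 · 2.0817) = -0.8333 / 1.0408 = -0.8006
  r[X_1,X_3] = -0.6667 / (0.5 · 1.8257) = -0.6667 / 0.9129 = -0.7303
  r[X_2,X_2] = 1 (diagonal).
  r[X_2,X_3] = 0.6667 / (2.0817 · 1.8257) = 0.6667 / 3.8006 = 0.1754
  r[X_3,X_3] = 1 (diagonal).

R is symmetric with unit diagonal. Assembling:

R = [[1, -0.8006, -0.7303],
 [-0.8006, 1, 0.1754],
 [-0.7303, 0.1754, 1]]


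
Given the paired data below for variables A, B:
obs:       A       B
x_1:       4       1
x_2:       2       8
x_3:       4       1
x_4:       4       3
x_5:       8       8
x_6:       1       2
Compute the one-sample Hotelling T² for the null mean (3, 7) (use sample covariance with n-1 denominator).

Step 1 — sample mean vector:
  mean(A) = (4 + 2 + 4 + 4 + 8 + 1) / 6 = 23/6 = 3.8333
  mean(B) = (1 + 8 + 1 + 3 + 8 + 2) / 6 = 23/6 = 3.8333
  x̄ = (3.8333, 3.8333),  deviation x̄ - mu_0 = (3.8333, 3.8333) - (3, 7) = (0.8333, -3.1667).

Step 2 — sample covariance matrix, S[i,j] = (1/(n-1)) · Σ_k (x_{k,i} - mean_i) · (x_{k,j} - mean_j), divisor n-1 = 5:
  S[A,A] = ((0.1667)·(0.1667) + (-1.8333)·(-1.8333) + (0.1667)·(0.1667) + (0.1667)·(0.1667) + (4.1667)·(4.1667) + (-2.8333)·(-2.8333)) / 5 = 28.8333/5 = 5.7667
  S[A,B] = ((0.1667)·(-2.8333) + (-1.8333)·(4.1667) + (0.1667)·(-2.8333) + (0.1667)·(-0.8333) + (4.1667)·(4.1667) + (-2.8333)·(-1.8333)) / 5 = 13.8333/5 = 2.7667
  S[B,B] = ((-2.8333)·(-2.8333) + (4.1667)·(4.1667) + (-2.8333)·(-2.8333) + (-0.8333)·(-0.8333) + (4.1667)·(4.1667) + (-1.8333)·(-1.8333)) / 5 = 54.8333/5 = 10.9667
  S = [[5.7667, 2.7667],
 [2.7667, 10.9667]].

Step 3 — invert S. det(S) = 5.7667·10.9667 - (2.7667)² = 55.5867.
  S^{-1} = (1/det) · [[d, -b], [-b, a]] = [[0.1973, -0.0498],
 [-0.0498, 0.1037]].

Step 4 — quadratic form (x̄ - mu_0)^T · S^{-1} · (x̄ - mu_0):
  S^{-1} · (x̄ - mu_0) = (0.322, -0.37),
  (x̄ - mu_0)^T · [...] = (0.8333)·(0.322) + (-3.1667)·(-0.37) = 1.44.

Step 5 — scale by n: T² = 6 · 1.44 = 8.64.

T² ≈ 8.64


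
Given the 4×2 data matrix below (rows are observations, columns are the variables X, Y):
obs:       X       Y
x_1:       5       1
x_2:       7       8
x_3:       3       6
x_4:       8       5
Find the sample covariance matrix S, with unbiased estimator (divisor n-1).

Step 1 — column means:
  mean(X) = (5 + 7 + 3 + 8) / 4 = 23/4 = 5.75
  mean(Y) = (1 + 8 + 6 + 5) / 4 = 20/4 = 5

Step 2 — sample covariance S[i,j] = (1/(n-1)) · Σ_k (x_{k,i} - mean_i) · (x_{k,j} - mean_j), with n-1 = 3.
  S[X,X] = ((-0.75)·(-0.75) + (1.25)·(1.25) + (-2.75)·(-2.75) + (2.25)·(2.25)) / 3 = 14.75/3 = 4.9167
  S[X,Y] = ((-0.75)·(-4) + (1.25)·(3) + (-2.75)·(1) + (2.25)·(0)) / 3 = 4/3 = 1.3333
  S[Y,Y] = ((-4)·(-4) + (3)·(3) + (1)·(1) + (0)·(0)) / 3 = 26/3 = 8.6667

S is symmetric (S[j,i] = S[i,j]). Assembling:

S = [[4.9167, 1.3333],
 [1.3333, 8.6667]]


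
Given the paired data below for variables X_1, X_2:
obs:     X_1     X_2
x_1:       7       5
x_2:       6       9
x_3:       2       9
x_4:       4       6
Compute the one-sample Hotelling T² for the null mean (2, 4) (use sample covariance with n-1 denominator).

Step 1 — sample mean vector:
  mean(X_1) = (7 + 6 + 2 + 4) / 4 = 19/4 = 4.75
  mean(X_2) = (5 + 9 + 9 + 6) / 4 = 29/4 = 7.25
  x̄ = (4.75, 7.25),  deviation x̄ - mu_0 = (4.75, 7.25) - (2, 4) = (2.75, 3.25).

Step 2 — sample covariance matrix, S[i,j] = (1/(n-1)) · Σ_k (x_{k,i} - mean_i) · (x_{k,j} - mean_j), divisor n-1 = 3:
  S[X_1,X_1] = ((2.25)·(2.25) + (1.25)·(1.25) + (-2.75)·(-2.75) + (-0.75)·(-0.75)) / 3 = 14.75/3 = 4.9167
  S[X_1,X_2] = ((2.25)·(-2.25) + (1.25)·(1.75) + (-2.75)·(1.75) + (-0.75)·(-1.25)) / 3 = -6.75/3 = -2.25
  S[X_2,X_2] = ((-2.25)·(-2.25) + (1.75)·(1.75) + (1.75)·(1.75) + (-1.25)·(-1.25)) / 3 = 12.75/3 = 4.25
  S = [[4.9167, -2.25],
 [-2.25, 4.25]].

Step 3 — invert S. det(S) = 4.9167·4.25 - (-2.25)² = 15.8333.
  S^{-1} = (1/det) · [[d, -b], [-b, a]] = [[0.2684, 0.1421],
 [0.1421, 0.3105]].

Step 4 — quadratic form (x̄ - mu_0)^T · S^{-1} · (x̄ - mu_0):
  S^{-1} · (x̄ - mu_0) = (1.2, 1.4),
  (x̄ - mu_0)^T · [...] = (2.75)·(1.2) + (3.25)·(1.4) = 7.85.

Step 5 — scale by n: T² = 4 · 7.85 = 31.4.

T² ≈ 31.4


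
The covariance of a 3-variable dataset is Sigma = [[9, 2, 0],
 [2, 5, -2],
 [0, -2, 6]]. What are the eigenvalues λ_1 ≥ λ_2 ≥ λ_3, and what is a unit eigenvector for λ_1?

Step 1 — characteristic polynomial p(λ) = det(λI - Sigma) = λ³ - tr·λ² + c_1·λ - det, where tr = trace, c_1 = sum of the principal 2×2 minors, det = det(Sigma):
  tr = 9 + 5 + 6 = 20,
  c_1 = (9·5 - (2)²) + (9·6 - (0)²) + (5·6 - (-2)²) = 41 + 54 + 26 = 121,
  det = 9·(5·6 - (-2)²) - (2)·((2)·6 - (-2)·(0)) + (0)·((2)·(-2) - 5·(0)) = 9·(26) - (2)·(12) + (0)·(-4) = 210.
  So p(λ) = λ³ - 20λ² + 121λ - 210.
Step 2 — look for an integer root (rational root theorem: any rational root is an integer divisor of 210). Testing λ = 3:
  p(3) = 27 - 180 + 363 - 210 = 0  ✓
  Dividing out (λ - 3): p(λ) = (λ - 3)(λ² - 17λ + 70).
Step 3 — remaining eigenvalues from the quadratic λ² - 17λ + 70 = 0:
  Δ = 17² - 4·70 = 289 - 280 = 9,  λ = (17 ± √9)/2 = (17 ± 3)/2 = 10 or 7.
  Sorted: λ_1 = 10,  λ_2 = 7,  λ_3 = 3  (check: sum = 20 = tr ✓).

Step 4 — unit eigenvector for λ_1 = 10: v spans the null space of (Sigma - λ_1 I), whose rows are
  r_1 = (-1, 2, 0),  r_2 = (2, -5, -2),  r_3 = (0, -2, -4).
  v is orthogonal to every row, so take v ∝ r_1 × r_2 = ((2)·(-2) - (0)·(-5), (0)·(2) - (-1)·(-2), (-1)·(-5) - (2)·(2)) = (-4, -2, 1).
  Rescale (multiply by -1 so the first nonzero entry is positive): u = (4, 2, -1).
  ||u|| = √((4)² + (2)² + (-1)²) = √(21) ≈ 4.5826,  v_1 = u/||u|| ≈ (0.8729, 0.4364, -0.2182) (||v_1|| = 1).

λ_1 = 10,  λ_2 = 7,  λ_3 = 3;  v_1 ≈ (0.8729, 0.4364, -0.2182)


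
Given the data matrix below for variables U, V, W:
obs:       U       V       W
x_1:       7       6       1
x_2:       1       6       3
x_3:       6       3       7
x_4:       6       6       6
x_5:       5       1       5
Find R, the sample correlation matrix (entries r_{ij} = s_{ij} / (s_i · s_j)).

Step 1 — column means:
  mean(U) = (7 + 1 + 6 + 6 + 5) / 5 = 25/5 = 5
  mean(V) = (6 + 6 + 3 + 6 + 1) / 5 = 22/5 = 4.4
  mean(W) = (1 + 3 + 7 + 6 + 5) / 5 = 22/5 = 4.4

Step 2 — sample variances and covariances s[i,j] = (1/(n-1)) · Σ_k (x_{k,i} - mean_i) · (x_{k,j} - mean_j), with n-1 = 4:
  s[U,U] = ((2)·(2) + (-4)·(-4) + (1)·(1) + (1)·(1) + (0)·(0)) / 4 = 22/4 = 5.5
  s[U,V] = ((2)·(1.6) + (-4)·(1.6) + (1)·(-1.4) + (1)·(1.6) + (0)·(-3.4)) / 4 = -3/4 = -0.75
  s[U,W] = ((2)·(-3.4) + (-4)·(-1.4) + (1)·(2.6) + (1)·(1.6) + (0)·(0.6)) / 4 = 3/4 = 0.75
  s[V,V] = ((1.6)·(1.6) + (1.6)·(1.6) + (-1.4)·(-1.4) + (1.6)·(1.6) + (-3.4)·(-3.4)) / 4 = 21.2/4 = 5.3
  s[V,W] = ((1.6)·(-3.4) + (1.6)·(-1.4) + (-1.4)·(2.6) + (1.6)·(1.6) + (-3.4)·(0.6)) / 4 = -10.8/4 = -2.7
  s[W,W] = ((-3.4)·(-3.4) + (-1.4)·(-1.4) + (2.6)·(2.6) + (1.6)·(1.6) + (0.6)·(0.6)) / 4 = 23.2/4 = 5.8
  Sample standard deviations s_i = √(s[i,i]):
  s(U) = √(5.5) = 2.3452
  s(V) = √(5.3) = 2.3022
  s(W) = √(5.8) = 2.4083

Step 3 — r_{ij} = s_{ij} / (s_i · s_j):
  r[U,U] = 1 (diagonal).
  r[U,V] = -0.75 / (2.3452 · 2.3022) = -0.75 / 5.3991 = -0.1389
  r[U,W] = 0.75 / (2.3452 · 2.4083) = 0.75 / 5.648 = 0.1328
  r[V,V] = 1 (diagonal).
  r[V,W] = -2.7 / (2.3022 · 2.4083) = -2.7 / 5.5444 = -0.487
  r[W,W] = 1 (diagonal).

R is symmetric with unit diagonal. Assembling:

R = [[1, -0.1389, 0.1328],
 [-0.1389, 1, -0.487],
 [0.1328, -0.487, 1]]


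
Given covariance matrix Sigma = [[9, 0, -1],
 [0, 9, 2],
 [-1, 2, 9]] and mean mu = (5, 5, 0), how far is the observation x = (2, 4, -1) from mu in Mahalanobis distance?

Step 1 — centre the observation: (x - mu) = (-3, -1, -1).

Step 2 — invert Sigma (cofactor / det for 3×3, or solve directly):
  Sigma^{-1} = [[0.1126, -0.0029, 0.0132],
 [-0.0029, 0.117, -0.0263],
 [0.0132, -0.0263, 0.1184]].

Step 3 — form the quadratic (x - mu)^T · Sigma^{-1} · (x - mu):
  Sigma^{-1} · (x - mu) = (-0.348, -0.0819, -0.1316).
  (x - mu)^T · [Sigma^{-1} · (x - mu)] = (-3)·(-0.348) + (-1)·(-0.0819) + (-1)·(-0.1316) = 1.2573.

Step 4 — take square root: d = √(1.2573) ≈ 1.1213.

d(x, mu) = √(1.2573) ≈ 1.1213


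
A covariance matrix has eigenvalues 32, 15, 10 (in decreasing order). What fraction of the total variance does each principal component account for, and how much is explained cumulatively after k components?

Step 1 — total variance = trace(Sigma) = Σ λ_i = 32 + 15 + 10 = 57.

Step 2 — fraction explained by component i = λ_i / Σ λ:
  PC1: 32/57 = 0.5614
  PC2: 15/57 = 0.2632
  PC3: 10/57 = 0.1754

Step 3 — cumulative fraction after k components = (λ_1 + ... + λ_k) / Σ λ:
  k = 1: 32/57 = 0.5614
  k = 2: (32 + 15)/57 = 47/57 = 0.8246
  k = 3: (32 + 15 + 10)/57 = 57/57 = 1

Summary (fraction, with percent):

explained: PC1 0.5614 (56.14%), PC2 0.2632 (26.32%), PC3 0.1754 (17.54%);  cumulative: 0.5614, 0.8246, 1


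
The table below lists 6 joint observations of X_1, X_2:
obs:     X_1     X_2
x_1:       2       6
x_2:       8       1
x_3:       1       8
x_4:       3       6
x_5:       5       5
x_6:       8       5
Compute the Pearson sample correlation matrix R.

Step 1 — column means:
  mean(X_1) = (2 + 8 + 1 + 3 + 5 + 8) / 6 = 27/6 = 4.5
  mean(X_2) = (6 + 1 + 8 + 6 + 5 + 5) / 6 = 31/6 = 5.1667

Step 2 — sample variances and covariances s[i,j] = (1/(n-1)) · Σ_k (x_{k,i} - mean_i) · (x_{k,j} - mean_j), with n-1 = 5:
  s[X_1,X_1] = ((-2.5)·(-2.5) + (3.5)·(3.5) + (-3.5)·(-3.5) + (-1.5)·(-1.5) + (0.5)·(0.5) + (3.5)·(3.5)) / 5 = 45.5/5 = 9.1
  s[X_1,X_2] = ((-2.5)·(0.8333) + (3.5)·(-4.1667) + (-3.5)·(2.8333) + (-1.5)·(0.8333) + (0.5)·(-0.1667) + (3.5)·(-0.1667)) / 5 = -28.5/5 = -5.7
  s[X_2,X_2] = ((0.8333)·(0.8333) + (-4.1667)·(-4.1667) + (2.8333)·(2.8333) + (0.8333)·(0.8333) + (-0.1667)·(-0.1667) + (-0.1667)·(-0.1667)) / 5 = 26.8333/5 = 5.3667
  Sample standard deviations s_i = √(s[i,i]):
  s(X_1) = √(9.1) = 3.0166
  s(X_2) = √(5.3667) = 2.3166

Step 3 — r_{ij} = s_{ij} / (s_i · s_j):
  r[X_1,X_1] = 1 (diagonal).
  r[X_1,X_2] = -5.7 / (3.0166 · 2.3166) = -5.7 / 6.9883 = -0.8156
  r[X_2,X_2] = 1 (diagonal).

R is symmetric with unit diagonal. Assembling:

R = [[1, -0.8156],
 [-0.8156, 1]]


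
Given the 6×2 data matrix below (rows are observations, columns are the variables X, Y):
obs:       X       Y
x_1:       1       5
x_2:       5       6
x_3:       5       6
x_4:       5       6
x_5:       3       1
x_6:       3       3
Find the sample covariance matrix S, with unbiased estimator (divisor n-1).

Step 1 — column means:
  mean(X) = (1 + 5 + 5 + 5 + 3 + 3) / 6 = 22/6 = 3.6667
  mean(Y) = (5 + 6 + 6 + 6 + 1 + 3) / 6 = 27/6 = 4.5

Step 2 — sample covariance S[i,j] = (1/(n-1)) · Σ_k (x_{k,i} - mean_i) · (x_{k,j} - mean_j), with n-1 = 5.
  S[X,X] = ((-2.6667)·(-2.6667) + (1.3333)·(1.3333) + (1.3333)·(1.3333) + (1.3333)·(1.3333) + (-0.6667)·(-0.6667) + (-0.6667)·(-0.6667)) / 5 = 13.3333/5 = 2.6667
  S[X,Y] = ((-2.6667)·(0.5) + (1.3333)·(1.5) + (1.3333)·(1.5) + (1.3333)·(1.5) + (-0.6667)·(-3.5) + (-0.6667)·(-1.5)) / 5 = 8/5 = 1.6
  S[Y,Y] = ((0.5)·(0.5) + (1.5)·(1.5) + (1.5)·(1.5) + (1.5)·(1.5) + (-3.5)·(-3.5) + (-1.5)·(-1.5)) / 5 = 21.5/5 = 4.3

S is symmetric (S[j,i] = S[i,j]). Assembling:

S = [[2.6667, 1.6],
 [1.6, 4.3]]
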